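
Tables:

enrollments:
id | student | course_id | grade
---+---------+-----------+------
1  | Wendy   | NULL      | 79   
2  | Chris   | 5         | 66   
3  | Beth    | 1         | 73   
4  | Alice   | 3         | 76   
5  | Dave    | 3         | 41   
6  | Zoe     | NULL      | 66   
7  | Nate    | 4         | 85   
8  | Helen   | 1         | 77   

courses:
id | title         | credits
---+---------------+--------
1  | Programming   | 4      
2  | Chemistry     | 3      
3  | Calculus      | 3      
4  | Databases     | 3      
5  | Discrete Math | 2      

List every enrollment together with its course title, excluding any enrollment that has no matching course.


INNER JOIN keeps only enrollments rows whose course_id matches an id in courses. Walk through each enrollment:
  - enrollment 1 (Wendy): course_id=NULL, no match -> dropped
  - enrollment 2 (Chris): course_id=5 -> matches Discrete Math
  - enrollment 3 (Beth): course_id=1 -> matches Programming
  - enrollment 4 (Alice): course_id=3 -> matches Calculus
  - enrollment 5 (Dave): course_id=3 -> matches Calculus
  - enrollment 6 (Zoe): course_id=NULL, no match -> dropped
  - enrollment 7 (Nate): course_id=4 -> matches Databases
  - enrollment 8 (Helen): course_id=1 -> matches Programming
So 2 of 8 rows are dropped.

SQL:
SELECT a.student, b.title AS course
FROM enrollments a
INNER JOIN courses b ON a.course_id = b.id

Result:
student | course       
--------+--------------
Chris   | Discrete Math
Beth    | Programming  
Alice   | Calculus     
Dave    | Calculus     
Nate    | Databases    
Helen   | Programming  


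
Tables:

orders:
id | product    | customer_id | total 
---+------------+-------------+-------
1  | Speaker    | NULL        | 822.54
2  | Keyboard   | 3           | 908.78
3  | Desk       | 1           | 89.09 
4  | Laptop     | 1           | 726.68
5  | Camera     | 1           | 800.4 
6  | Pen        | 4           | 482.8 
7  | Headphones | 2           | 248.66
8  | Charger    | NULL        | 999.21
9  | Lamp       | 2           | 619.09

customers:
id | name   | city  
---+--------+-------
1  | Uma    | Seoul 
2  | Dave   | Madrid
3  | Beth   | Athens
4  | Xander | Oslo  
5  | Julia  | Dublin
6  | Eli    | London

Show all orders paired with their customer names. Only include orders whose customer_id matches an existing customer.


INNER JOIN keeps only orders rows whose customer_id matches an id in customers. Walk through each order:
  - order 1 (Speaker): customer_id=NULL, no match -> dropped
  - order 2 (Keyboard): customer_id=3 -> matches Beth
  - order 3 (Desk): customer_id=1 -> matches Uma
  - order 4 (Laptop): customer_id=1 -> matches Uma
  - order 5 (Camera): customer_id=1 -> matches Uma
  - order 6 (Pen): customer_id=4 -> matches Xander
  - order 7 (Headphones): customer_id=2 -> matches Dave
  - order 8 (Charger): customer_id=NULL, no match -> dropped
  - order 9 (Lamp): customer_id=2 -> matches Dave
So 2 of 9 rows are dropped.

SQL:
SELECT a.product, b.name AS customer
FROM orders a
INNER JOIN customers b ON a.customer_id = b.id

Result:
product    | customer
-----------+---------
Keyboard   | Beth    
Desk       | Uma     
Laptop     | Uma     
Camera     | Uma     
Pen        | Xander  
Headphones | Dave    
Lamp       | Dave    


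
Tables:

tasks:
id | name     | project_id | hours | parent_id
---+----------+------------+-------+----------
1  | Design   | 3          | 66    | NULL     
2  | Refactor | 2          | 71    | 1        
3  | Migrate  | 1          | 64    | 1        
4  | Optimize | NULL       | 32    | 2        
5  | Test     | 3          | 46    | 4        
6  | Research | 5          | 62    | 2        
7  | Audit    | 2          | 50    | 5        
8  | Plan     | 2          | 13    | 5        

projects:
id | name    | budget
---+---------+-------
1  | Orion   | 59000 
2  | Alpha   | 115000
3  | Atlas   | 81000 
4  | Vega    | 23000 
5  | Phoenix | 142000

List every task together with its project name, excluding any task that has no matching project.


INNER JOIN keeps only tasks rows whose project_id matches an id in projects. Walk through each task:
  - task 1 (Design): project_id=3 -> matches Atlas
  - task 2 (Refactor): project_id=2 -> matches Alpha
  - task 3 (Migrate): project_id=1 -> matches Orion
  - task 4 (Optimize): project_id=NULL, no match -> dropped
  - task 5 (Test): project_id=3 -> matches Atlas
  - task 6 (Research): project_id=5 -> matches Phoenix
  - task 7 (Audit): project_id=2 -> matches Alpha
  - task 8 (Plan): project_id=2 -> matches Alpha
So 1 of 8 rows is dropped.

SQL:
SELECT a.name, b.name AS project
FROM tasks a
INNER JOIN projects b ON a.project_id = b.id

Result:
name     | project
---------+--------
Design   | Atlas  
Refactor | Alpha  
Migrate  | Orion  
Test     | Atlas  
Research | Phoenix
Audit    | Alpha  
Plan     | Alpha  


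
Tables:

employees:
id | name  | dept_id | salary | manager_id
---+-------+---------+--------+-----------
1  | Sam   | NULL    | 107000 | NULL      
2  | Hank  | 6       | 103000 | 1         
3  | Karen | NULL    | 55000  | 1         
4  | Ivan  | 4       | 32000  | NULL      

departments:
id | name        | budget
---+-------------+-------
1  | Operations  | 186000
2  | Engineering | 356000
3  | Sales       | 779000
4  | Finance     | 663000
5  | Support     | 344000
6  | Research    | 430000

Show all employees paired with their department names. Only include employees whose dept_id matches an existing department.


INNER JOIN keeps only employees rows whose dept_id matches an id in departments. Walk through each employee:
  - employee 1 (Sam): dept_id=NULL, no match -> dropped
  - employee 2 (Hank): dept_id=6 -> matches Research
  - employee 3 (Karen): dept_id=NULL, no match -> dropped
  - employee 4 (Ivan): dept_id=4 -> matches Finance
So 2 of 4 rows are dropped.

SQL:
SELECT a.name, b.name AS department
FROM employees a
INNER JOIN departments b ON a.dept_id = b.id

Result:
name | department
-----+-----------
Hank | Research  
Ivan | Finance   


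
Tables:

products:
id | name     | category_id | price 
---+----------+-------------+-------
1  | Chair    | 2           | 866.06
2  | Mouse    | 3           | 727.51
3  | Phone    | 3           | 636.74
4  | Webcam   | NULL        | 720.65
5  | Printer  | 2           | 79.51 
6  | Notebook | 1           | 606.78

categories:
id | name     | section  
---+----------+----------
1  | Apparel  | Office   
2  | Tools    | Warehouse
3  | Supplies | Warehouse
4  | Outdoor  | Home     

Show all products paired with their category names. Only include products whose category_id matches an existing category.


INNER JOIN keeps only products rows whose category_id matches an id in categories. Walk through each product:
  - product 1 (Chair): category_id=2 -> matches Tools
  - product 2 (Mouse): category_id=3 -> matches Supplies
  - product 3 (Phone): category_id=3 -> matches Supplies
  - product 4 (Webcam): category_id=NULL, no match -> dropped
  - product 5 (Printer): category_id=2 -> matches Tools
  - product 6 (Notebook): category_id=1 -> matches Apparel
So 1 of 6 rows is dropped.

SQL:
SELECT a.name, b.name AS category
FROM products a
INNER JOIN categories b ON a.category_id = b.id

Result:
name     | category
---------+---------
Chair    | Tools   
Mouse    | Supplies
Phone    | Supplies
Printer  | Tools   
Notebook | Apparel 


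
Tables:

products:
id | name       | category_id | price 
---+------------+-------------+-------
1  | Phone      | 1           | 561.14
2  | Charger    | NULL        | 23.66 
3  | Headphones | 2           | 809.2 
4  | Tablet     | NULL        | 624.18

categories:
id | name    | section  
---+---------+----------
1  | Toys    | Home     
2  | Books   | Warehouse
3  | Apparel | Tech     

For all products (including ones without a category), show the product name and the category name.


LEFT JOIN keeps every row from products (the left table); where category_id has no match in categories, the category columns become NULL. Walk through each product:
  - product 1 (Phone): category_id=1 -> matches Toys
  - product 2 (Charger): category_id=NULL, no match -> kept with NULL
  - product 3 (Headphones): category_id=2 -> matches Books
  - product 4 (Tablet): category_id=NULL, no match -> kept with NULL
All 4 rows appear; 2 have NULL category.

SQL:
SELECT a.name, b.name AS category
FROM products a
LEFT JOIN categories b ON a.category_id = b.id

Result:
name       | category
-----------+---------
Phone      | Toys    
Charger    | NULL    
Headphones | Books   
Tablet     | NULL    


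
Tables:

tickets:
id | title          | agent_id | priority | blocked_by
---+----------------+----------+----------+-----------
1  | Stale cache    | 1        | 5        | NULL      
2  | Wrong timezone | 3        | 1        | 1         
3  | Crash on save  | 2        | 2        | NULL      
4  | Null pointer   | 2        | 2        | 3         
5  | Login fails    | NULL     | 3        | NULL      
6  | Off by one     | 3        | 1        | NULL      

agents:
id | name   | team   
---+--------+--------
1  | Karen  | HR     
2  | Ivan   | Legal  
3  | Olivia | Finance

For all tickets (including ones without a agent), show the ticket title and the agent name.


LEFT JOIN keeps every row from tickets (the left table); where agent_id has no match in agents, the agent columns become NULL. Walk through each ticket:
  - ticket 1 (Stale cache): agent_id=1 -> matches Karen
  - ticket 2 (Wrong timezone): agent_id=3 -> matches Olivia
  - ticket 3 (Crash on save): agent_id=2 -> matches Ivan
  - ticket 4 (Null pointer): agent_id=2 -> matches Ivan
  - ticket 5 (Login fails): agent_id=NULL, no match -> kept with NULL
  - ticket 6 (Off by one): agent_id=3 -> matches Olivia
All 6 rows appear; 1 has NULL agent.

SQL:
SELECT a.title, b.name AS agent
FROM tickets a
LEFT JOIN agents b ON a.agent_id = b.id

Result:
title          | agent 
---------------+-------
Stale cache    | Karen 
Wrong timezone | Olivia
Crash on save  | Ivan  
Null pointer   | Ivan  
Login fails    | NULL  
Off by one     | Olivia


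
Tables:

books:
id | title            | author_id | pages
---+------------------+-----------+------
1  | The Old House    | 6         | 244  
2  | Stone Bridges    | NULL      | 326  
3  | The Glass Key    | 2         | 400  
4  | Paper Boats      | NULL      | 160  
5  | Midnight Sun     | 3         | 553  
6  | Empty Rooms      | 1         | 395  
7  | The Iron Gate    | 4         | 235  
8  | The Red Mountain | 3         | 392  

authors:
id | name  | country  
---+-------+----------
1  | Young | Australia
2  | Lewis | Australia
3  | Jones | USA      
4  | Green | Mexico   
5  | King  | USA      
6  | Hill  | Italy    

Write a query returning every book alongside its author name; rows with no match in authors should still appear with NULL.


LEFT JOIN keeps every row from books (the left table); where author_id has no match in authors, the author columns become NULL. Walk through each book:
  - book 1 (The Old House): author_id=6 -> matches Hill
  - book 2 (Stone Bridges): author_id=NULL, no match -> kept with NULL
  - book 3 (The Glass Key): author_id=2 -> matches Lewis
  - book 4 (Paper Boats): author_id=NULL, no match -> kept with NULL
  - book 5 (Midnight Sun): author_id=3 -> matches Jones
  - book 6 (Empty Rooms): author_id=1 -> matches Young
  - book 7 (The Iron Gate): author_id=4 -> matches Green
  - book 8 (The Red Mountain): author_id=3 -> matches Jones
All 8 rows appear; 2 have NULL author.

SQL:
SELECT a.title, b.name AS author
FROM books a
LEFT JOIN authors b ON a.author_id = b.id

Result:
title            | author
-----------------+-------
The Old House    | Hill  
Stone Bridges    | NULL  
The Glass Key    | Lewis 
Paper Boats      | NULL  
Midnight Sun     | Jones 
Empty Rooms      | Young 
The Iron Gate    | Green 
The Red Mountain | Jones 


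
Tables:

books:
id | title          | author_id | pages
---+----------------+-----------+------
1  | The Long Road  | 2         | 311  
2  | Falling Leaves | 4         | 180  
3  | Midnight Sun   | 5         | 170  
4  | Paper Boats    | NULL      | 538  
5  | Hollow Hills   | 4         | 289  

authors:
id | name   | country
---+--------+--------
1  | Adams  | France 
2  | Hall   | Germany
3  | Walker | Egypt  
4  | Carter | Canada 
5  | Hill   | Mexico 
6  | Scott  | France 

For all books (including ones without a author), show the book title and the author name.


LEFT JOIN keeps every row from books (the left table); where author_id has no match in authors, the author columns become NULL. Walk through each book:
  - book 1 (The Long Road): author_id=2 -> matches Hall
  - book 2 (Falling Leaves): author_id=4 -> matches Carter
  - book 3 (Midnight Sun): author_id=5 -> matches Hill
  - book 4 (Paper Boats): author_id=NULL, no match -> kept with NULL
  - book 5 (Hollow Hills): author_id=4 -> matches Carter
All 5 rows appear; 1 has NULL author.

SQL:
SELECT a.title, b.name AS author
FROM books a
LEFT JOIN authors b ON a.author_id = b.id

Result:
title          | author
---------------+-------
The Long Road  | Hall  
Falling Leaves | Carter
Midnight Sun   | Hill  
Paper Boats    | NULL  
Hollow Hills   | Carter


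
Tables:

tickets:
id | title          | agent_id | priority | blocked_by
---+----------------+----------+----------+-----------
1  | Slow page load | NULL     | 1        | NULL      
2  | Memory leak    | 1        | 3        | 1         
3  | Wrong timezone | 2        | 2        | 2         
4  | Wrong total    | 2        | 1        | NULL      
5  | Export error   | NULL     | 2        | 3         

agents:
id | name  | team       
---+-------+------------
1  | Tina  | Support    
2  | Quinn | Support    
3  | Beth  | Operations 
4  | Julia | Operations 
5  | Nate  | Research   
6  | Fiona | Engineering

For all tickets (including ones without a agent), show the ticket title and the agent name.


LEFT JOIN keeps every row from tickets (the left table); where agent_id has no match in agents, the agent columns become NULL. Walk through each ticket:
  - ticket 1 (Slow page load): agent_id=NULL, no match -> kept with NULL
  - ticket 2 (Memory leak): agent_id=1 -> matches Tina
  - ticket 3 (Wrong timezone): agent_id=2 -> matches Quinn
  - ticket 4 (Wrong total): agent_id=2 -> matches Quinn
  - ticket 5 (Export error): agent_id=NULL, no match -> kept with NULL
All 5 rows appear; 2 have NULL agent.

SQL:
SELECT a.title, b.name AS agent
FROM tickets a
LEFT JOIN agents b ON a.agent_id = b.id

Result:
title          | agent
---------------+------
Slow page load | NULL 
Memory leak    | Tina 
Wrong timezone | Quinn
Wrong total    | Quinn
Export error   | NULL 


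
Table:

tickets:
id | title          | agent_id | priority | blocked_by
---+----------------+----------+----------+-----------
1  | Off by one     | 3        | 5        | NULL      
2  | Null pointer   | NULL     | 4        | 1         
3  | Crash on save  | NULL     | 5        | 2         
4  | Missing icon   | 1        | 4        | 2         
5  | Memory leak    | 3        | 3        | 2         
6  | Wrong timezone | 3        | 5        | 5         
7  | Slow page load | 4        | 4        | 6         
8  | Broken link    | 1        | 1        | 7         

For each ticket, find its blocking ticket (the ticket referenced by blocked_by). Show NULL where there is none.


This is a self-join: tickets is joined to a second copy of itself, matching each row's blocked_by to another row's id. Use LEFT JOIN so rows with blocked_by=NULL are kept.
  - ticket 1 (Off by one): blocked_by=NULL -> NULL
  - ticket 2 (Null pointer): blocked_by=1 -> Off by one
  - ticket 3 (Crash on save): blocked_by=2 -> Null pointer
  - ticket 4 (Missing icon): blocked_by=2 -> Null pointer
  - ticket 5 (Memory leak): blocked_by=2 -> Null pointer
  - ticket 6 (Wrong timezone): blocked_by=5 -> Memory leak
  - ticket 7 (Slow page load): blocked_by=6 -> Wrong timezone
  - ticket 8 (Broken link): blocked_by=7 -> Slow page load

SQL:
SELECT a.title AS item, b.title AS blocked_by
FROM tickets a
LEFT JOIN tickets b ON a.blocked_by = b.id

Result:
item           | blocked_by    
---------------+---------------
Off by one     | NULL          
Null pointer   | Off by one    
Crash on save  | Null pointer  
Missing icon   | Null pointer  
Memory leak    | Null pointer  
Wrong timezone | Memory leak   
Slow page load | Wrong timezone
Broken link    | Slow page load


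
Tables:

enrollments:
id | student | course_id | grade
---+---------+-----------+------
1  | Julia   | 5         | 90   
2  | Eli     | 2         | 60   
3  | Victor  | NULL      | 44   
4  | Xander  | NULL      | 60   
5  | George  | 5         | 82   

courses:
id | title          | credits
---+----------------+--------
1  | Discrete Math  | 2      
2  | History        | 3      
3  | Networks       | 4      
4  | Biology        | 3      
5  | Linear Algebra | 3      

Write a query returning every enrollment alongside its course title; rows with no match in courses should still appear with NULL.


LEFT JOIN keeps every row from enrollments (the left table); where course_id has no match in courses, the course columns become NULL. Walk through each enrollment:
  - enrollment 1 (Julia): course_id=5 -> matches Linear Algebra
  - enrollment 2 (Eli): course_id=2 -> matches History
  - enrollment 3 (Victor): course_id=NULL, no match -> kept with NULL
  - enrollment 4 (Xander): course_id=NULL, no match -> kept with NULL
  - enrollment 5 (George): course_id=5 -> matches Linear Algebra
All 5 rows appear; 2 have NULL course.

SQL:
SELECT a.student, b.title AS course
FROM enrollments a
LEFT JOIN courses b ON a.course_id = b.id

Result:
student | course        
--------+---------------
Julia   | Linear Algebra
Eli     | History       
Victor  | NULL          
Xander  | NULL          
George  | Linear Algebra


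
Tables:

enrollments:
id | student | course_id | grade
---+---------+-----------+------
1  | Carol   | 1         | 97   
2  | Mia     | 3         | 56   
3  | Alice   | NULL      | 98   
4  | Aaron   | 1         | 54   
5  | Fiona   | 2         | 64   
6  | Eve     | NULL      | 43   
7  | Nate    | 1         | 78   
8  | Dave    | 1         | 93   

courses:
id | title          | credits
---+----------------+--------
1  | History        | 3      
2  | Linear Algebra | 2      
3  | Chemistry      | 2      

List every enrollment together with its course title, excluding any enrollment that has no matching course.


INNER JOIN keeps only enrollments rows whose course_id matches an id in courses. Walk through each enrollment:
  - enrollment 1 (Carol): course_id=1 -> matches History
  - enrollment 2 (Mia): course_id=3 -> matches Chemistry
  - enrollment 3 (Alice): course_id=NULL, no match -> dropped
  - enrollment 4 (Aaron): course_id=1 -> matches History
  - enrollment 5 (Fiona): course_id=2 -> matches Linear Algebra
  - enrollment 6 (Eve): course_id=NULL, no match -> dropped
  - enrollment 7 (Nate): course_id=1 -> matches History
  - enrollment 8 (Dave): course_id=1 -> matches History
So 2 of 8 rows are dropped.

SQL:
SELECT a.student, b.title AS course
FROM enrollments a
INNER JOIN courses b ON a.course_id = b.id

Result:
student | course        
--------+---------------
Carol   | History       
Mia     | Chemistry     
Aaron   | History       
Fiona   | Linear Algebra
Nate    | History       
Dave    | History       


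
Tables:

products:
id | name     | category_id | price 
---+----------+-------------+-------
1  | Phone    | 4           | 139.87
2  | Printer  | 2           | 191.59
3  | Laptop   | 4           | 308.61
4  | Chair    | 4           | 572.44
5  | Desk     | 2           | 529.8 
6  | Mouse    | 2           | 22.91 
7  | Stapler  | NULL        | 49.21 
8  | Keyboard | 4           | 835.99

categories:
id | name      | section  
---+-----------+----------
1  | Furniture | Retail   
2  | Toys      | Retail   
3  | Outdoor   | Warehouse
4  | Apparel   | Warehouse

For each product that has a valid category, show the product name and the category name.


INNER JOIN keeps only products rows whose category_id matches an id in categories. Walk through each product:
  - product 1 (Phone): category_id=4 -> matches Apparel
  - product 2 (Printer): category_id=2 -> matches Toys
  - product 3 (Laptop): category_id=4 -> matches Apparel
  - product 4 (Chair): category_id=4 -> matches Apparel
  - product 5 (Desk): category_id=2 -> matches Toys
  - product 6 (Mouse): category_id=2 -> matches Toys
  - product 7 (Stapler): category_id=NULL, no match -> dropped
  - product 8 (Keyboard): category_id=4 -> matches Apparel
So 1 of 8 rows is dropped.

SQL:
SELECT a.name, b.name AS category
FROM products a
INNER JOIN categories b ON a.category_id = b.id

Result:
name     | category
---------+---------
Phone    | Apparel 
Printer  | Toys    
Laptop   | Apparel 
Chair    | Apparel 
Desk     | Toys    
Mouse    | Toys    
Keyboard | Apparel 


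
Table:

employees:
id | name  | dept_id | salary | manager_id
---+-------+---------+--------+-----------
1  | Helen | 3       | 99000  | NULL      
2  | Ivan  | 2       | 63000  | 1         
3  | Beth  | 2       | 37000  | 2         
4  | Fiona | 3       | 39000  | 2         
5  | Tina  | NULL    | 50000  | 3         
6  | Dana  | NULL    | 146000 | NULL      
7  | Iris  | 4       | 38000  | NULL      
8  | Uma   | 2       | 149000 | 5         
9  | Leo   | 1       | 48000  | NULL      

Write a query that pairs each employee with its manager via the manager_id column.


This is a self-join: employees is joined to a second copy of itself, matching each row's manager_id to another row's id. Use LEFT JOIN so rows with manager_id=NULL are kept.
  - employee 1 (Helen): manager_id=NULL -> NULL
  - employee 2 (Ivan): manager_id=1 -> Helen
  - employee 3 (Beth): manager_id=2 -> Ivan
  - employee 4 (Fiona): manager_id=2 -> Ivan
  - employee 5 (Tina): manager_id=3 -> Beth
  - employee 6 (Dana): manager_id=NULL -> NULL
  - employee 7 (Iris): manager_id=NULL -> NULL
  - employee 8 (Uma): manager_id=5 -> Tina
  - employee 9 (Leo): manager_id=NULL -> NULL

SQL:
SELECT a.name AS item, b.name AS manager
FROM employees a
LEFT JOIN employees b ON a.manager_id = b.id

Result:
item  | manager
------+--------
Helen | NULL   
Ivan  | Helen  
Beth  | Ivan   
Fiona | Ivan   
Tina  | Beth   
Dana  | NULL   
Iris  | NULL   
Uma   | Tina   
Leo   | NULL   


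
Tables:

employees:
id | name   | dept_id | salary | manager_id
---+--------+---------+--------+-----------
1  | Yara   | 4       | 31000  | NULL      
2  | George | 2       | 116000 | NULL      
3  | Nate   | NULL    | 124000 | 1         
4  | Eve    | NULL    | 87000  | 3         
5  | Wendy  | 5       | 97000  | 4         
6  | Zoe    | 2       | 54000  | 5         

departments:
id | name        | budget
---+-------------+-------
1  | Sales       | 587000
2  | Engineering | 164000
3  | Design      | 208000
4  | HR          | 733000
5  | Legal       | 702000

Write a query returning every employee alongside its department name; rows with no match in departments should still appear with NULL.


LEFT JOIN keeps every row from employees (the left table); where dept_id has no match in departments, the department columns become NULL. Walk through each employee:
  - employee 1 (Yara): dept_id=4 -> matches HR
  - employee 2 (George): dept_id=2 -> matches Engineering
  - employee 3 (Nate): dept_id=NULL, no match -> kept with NULL
  - employee 4 (Eve): dept_id=NULL, no match -> kept with NULL
  - employee 5 (Wendy): dept_id=5 -> matches Legal
  - employee 6 (Zoe): dept_id=2 -> matches Engineering
All 6 rows appear; 2 have NULL department.

SQL:
SELECT a.name, b.name AS department
FROM employees a
LEFT JOIN departments b ON a.dept_id = b.id

Result:
name   | department 
-------+------------
Yara   | HR         
George | Engineering
Nate   | NULL       
Eve    | NULL       
Wendy  | Legal      
Zoe    | Engineering


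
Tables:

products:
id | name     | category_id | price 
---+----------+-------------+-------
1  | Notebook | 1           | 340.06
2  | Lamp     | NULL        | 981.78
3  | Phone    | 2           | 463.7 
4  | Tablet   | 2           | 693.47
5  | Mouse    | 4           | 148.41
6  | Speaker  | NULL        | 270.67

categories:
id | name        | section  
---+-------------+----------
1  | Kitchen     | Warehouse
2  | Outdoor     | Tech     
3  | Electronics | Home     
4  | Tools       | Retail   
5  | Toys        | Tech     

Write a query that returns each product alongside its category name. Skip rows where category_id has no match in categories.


INNER JOIN keeps only products rows whose category_id matches an id in categories. Walk through each product:
  - product 1 (Notebook): category_id=1 -> matches Kitchen
  - product 2 (Lamp): category_id=NULL, no match -> dropped
  - product 3 (Phone): category_id=2 -> matches Outdoor
  - product 4 (Tablet): category_id=2 -> matches Outdoor
  - product 5 (Mouse): category_id=4 -> matches Tools
  - product 6 (Speaker): category_id=NULL, no match -> dropped
So 2 of 6 rows are dropped.

SQL:
SELECT a.name, b.name AS category
FROM products a
INNER JOIN categories b ON a.category_id = b.id

Result:
name     | category
---------+---------
Notebook | Kitchen 
Phone    | Outdoor 
Tablet   | Outdoor 
Mouse    | Tools   


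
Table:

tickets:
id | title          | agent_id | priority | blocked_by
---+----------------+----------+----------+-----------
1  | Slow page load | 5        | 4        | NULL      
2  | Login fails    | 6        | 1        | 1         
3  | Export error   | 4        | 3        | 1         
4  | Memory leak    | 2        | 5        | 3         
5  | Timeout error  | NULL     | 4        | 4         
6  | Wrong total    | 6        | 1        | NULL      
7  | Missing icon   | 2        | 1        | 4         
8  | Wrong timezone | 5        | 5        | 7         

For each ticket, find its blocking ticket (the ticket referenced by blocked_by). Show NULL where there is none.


This is a self-join: tickets is joined to a second copy of itself, matching each row's blocked_by to another row's id. Use LEFT JOIN so rows with blocked_by=NULL are kept.
  - ticket 1 (Slow page load): blocked_by=NULL -> NULL
  - ticket 2 (Login fails): blocked_by=1 -> Slow page load
  - ticket 3 (Export error): blocked_by=1 -> Slow page load
  - ticket 4 (Memory leak): blocked_by=3 -> Export error
  - ticket 5 (Timeout error): blocked_by=4 -> Memory leak
  - ticket 6 (Wrong total): blocked_by=NULL -> NULL
  - ticket 7 (Missing icon): blocked_by=4 -> Memory leak
  - ticket 8 (Wrong timezone): blocked_by=7 -> Missing icon

SQL:
SELECT a.title AS item, b.title AS blocked_by
FROM tickets a
LEFT JOIN tickets b ON a.blocked_by = b.id

Result:
item           | blocked_by    
---------------+---------------
Slow page load | NULL          
Login fails    | Slow page load
Export error   | Slow page load
Memory leak    | Export error  
Timeout error  | Memory leak   
Wrong total    | NULL          
Missing icon   | Memory leak   
Wrong timezone | Missing icon  


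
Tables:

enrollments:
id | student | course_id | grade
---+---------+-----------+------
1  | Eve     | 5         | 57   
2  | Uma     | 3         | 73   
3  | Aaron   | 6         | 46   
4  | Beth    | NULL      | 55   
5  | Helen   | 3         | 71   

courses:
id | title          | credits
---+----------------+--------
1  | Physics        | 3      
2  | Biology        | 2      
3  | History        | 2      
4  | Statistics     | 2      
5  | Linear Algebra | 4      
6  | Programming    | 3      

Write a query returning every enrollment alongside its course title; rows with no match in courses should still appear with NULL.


LEFT JOIN keeps every row from enrollments (the left table); where course_id has no match in courses, the course columns become NULL. Walk through each enrollment:
  - enrollment 1 (Eve): course_id=5 -> matches Linear Algebra
  - enrollment 2 (Uma): course_id=3 -> matches History
  - enrollment 3 (Aaron): course_id=6 -> matches Programming
  - enrollment 4 (Beth): course_id=NULL, no match -> kept with NULL
  - enrollment 5 (Helen): course_id=3 -> matches History
All 5 rows appear; 1 has NULL course.

SQL:
SELECT a.student, b.title AS course
FROM enrollments a
LEFT JOIN courses b ON a.course_id = b.id

Result:
student | course        
--------+---------------
Eve     | Linear Algebra
Uma     | History       
Aaron   | Programming   
Beth    | NULL          
Helen   | History       


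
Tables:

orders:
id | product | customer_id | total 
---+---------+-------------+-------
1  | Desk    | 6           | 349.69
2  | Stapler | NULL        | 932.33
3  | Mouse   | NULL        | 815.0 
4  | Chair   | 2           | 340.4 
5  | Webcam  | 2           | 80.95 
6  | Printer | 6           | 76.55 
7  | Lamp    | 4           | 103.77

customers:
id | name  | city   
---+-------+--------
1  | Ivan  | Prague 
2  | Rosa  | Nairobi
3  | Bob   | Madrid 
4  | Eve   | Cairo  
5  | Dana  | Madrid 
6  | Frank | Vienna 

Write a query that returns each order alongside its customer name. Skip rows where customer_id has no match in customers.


INNER JOIN keeps only orders rows whose customer_id matches an id in customers. Walk through each order:
  - order 1 (Desk): customer_id=6 -> matches Frank
  - order 2 (Stapler): customer_id=NULL, no match -> dropped
  - order 3 (Mouse): customer_id=NULL, no match -> dropped
  - order 4 (Chair): customer_id=2 -> matches Rosa
  - order 5 (Webcam): customer_id=2 -> matches Rosa
  - order 6 (Printer): customer_id=6 -> matches Frank
  - order 7 (Lamp): customer_id=4 -> matches Eve
So 2 of 7 rows are dropped.

SQL:
SELECT a.product, b.name AS customer
FROM orders a
INNER JOIN customers b ON a.customer_id = b.id

Result:
product | customer
--------+---------
Desk    | Frank   
Chair   | Rosa    
Webcam  | Rosa    
Printer | Frank   
Lamp    | Eve     


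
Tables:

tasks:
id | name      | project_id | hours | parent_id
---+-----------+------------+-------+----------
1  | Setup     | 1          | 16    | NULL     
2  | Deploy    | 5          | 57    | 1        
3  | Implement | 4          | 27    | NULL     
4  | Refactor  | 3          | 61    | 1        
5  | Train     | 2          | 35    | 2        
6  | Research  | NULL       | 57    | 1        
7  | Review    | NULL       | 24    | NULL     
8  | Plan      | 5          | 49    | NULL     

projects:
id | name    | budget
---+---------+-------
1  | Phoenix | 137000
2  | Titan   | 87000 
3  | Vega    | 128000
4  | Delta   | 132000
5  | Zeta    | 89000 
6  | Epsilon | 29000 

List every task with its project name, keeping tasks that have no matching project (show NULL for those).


LEFT JOIN keeps every row from tasks (the left table); where project_id has no match in projects, the project columns become NULL. Walk through each task:
  - task 1 (Setup): project_id=1 -> matches Phoenix
  - task 2 (Deploy): project_id=5 -> matches Zeta
  - task 3 (Implement): project_id=4 -> matches Delta
  - task 4 (Refactor): project_id=3 -> matches Vega
  - task 5 (Train): project_id=2 -> matches Titan
  - task 6 (Research): project_id=NULL, no match -> kept with NULL
  - task 7 (Review): project_id=NULL, no match -> kept with NULL
  - task 8 (Plan): project_id=5 -> matches Zeta
All 8 rows appear; 2 have NULL project.

SQL:
SELECT a.name, b.name AS project
FROM tasks a
LEFT JOIN projects b ON a.project_id = b.id

Result:
name      | project
----------+--------
Setup     | Phoenix
Deploy    | Zeta   
Implement | Delta  
Refactor  | Vega   
Train     | Titan  
Research  | NULL   
Review    | NULL   
Plan      | Zeta   


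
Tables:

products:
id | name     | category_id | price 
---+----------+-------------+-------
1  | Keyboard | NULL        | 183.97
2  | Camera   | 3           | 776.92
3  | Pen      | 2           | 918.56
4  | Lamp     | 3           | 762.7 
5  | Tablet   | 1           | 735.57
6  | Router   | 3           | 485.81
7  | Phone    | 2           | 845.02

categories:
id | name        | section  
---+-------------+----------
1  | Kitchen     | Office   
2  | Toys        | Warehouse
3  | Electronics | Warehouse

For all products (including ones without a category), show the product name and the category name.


LEFT JOIN keeps every row from products (the left table); where category_id has no match in categories, the category columns become NULL. Walk through each product:
  - product 1 (Keyboard): category_id=NULL, no match -> kept with NULL
  - product 2 (Camera): category_id=3 -> matches Electronics
  - product 3 (Pen): category_id=2 -> matches Toys
  - product 4 (Lamp): category_id=3 -> matches Electronics
  - product 5 (Tablet): category_id=1 -> matches Kitchen
  - product 6 (Router): category_id=3 -> matches Electronics
  - product 7 (Phone): category_id=2 -> matches Toys
All 7 rows appear; 1 has NULL category.

SQL:
SELECT a.name, b.name AS category
FROM products a
LEFT JOIN categories b ON a.category_id = b.id

Result:
name     | category   
---------+------------
Keyboard | NULL       
Camera   | Electronics
Pen      | Toys       
Lamp     | Electronics
Tablet   | Kitchen    
Router   | Electronics
Phone    | Toys       


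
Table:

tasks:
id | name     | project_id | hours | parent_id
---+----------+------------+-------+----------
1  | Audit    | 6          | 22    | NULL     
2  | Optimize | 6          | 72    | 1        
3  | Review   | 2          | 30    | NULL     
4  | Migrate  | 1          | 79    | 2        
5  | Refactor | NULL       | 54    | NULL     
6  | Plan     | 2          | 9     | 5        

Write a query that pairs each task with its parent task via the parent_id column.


This is a self-join: tasks is joined to a second copy of itself, matching each row's parent_id to another row's id. Use LEFT JOIN so rows with parent_id=NULL are kept.
  - task 1 (Audit): parent_id=NULL -> NULL
  - task 2 (Optimize): parent_id=1 -> Audit
  - task 3 (Review): parent_id=NULL -> NULL
  - task 4 (Migrate): parent_id=2 -> Optimize
  - task 5 (Refactor): parent_id=NULL -> NULL
  - task 6 (Plan): parent_id=5 -> Refactor

SQL:
SELECT a.name AS item, b.name AS parent
FROM tasks a
LEFT JOIN tasks b ON a.parent_id = b.id

Result:
item     | parent  
---------+---------
Audit    | NULL    
Optimize | Audit   
Review   | NULL    
Migrate  | Optimize
Refactor | NULL    
Plan     | Refactor


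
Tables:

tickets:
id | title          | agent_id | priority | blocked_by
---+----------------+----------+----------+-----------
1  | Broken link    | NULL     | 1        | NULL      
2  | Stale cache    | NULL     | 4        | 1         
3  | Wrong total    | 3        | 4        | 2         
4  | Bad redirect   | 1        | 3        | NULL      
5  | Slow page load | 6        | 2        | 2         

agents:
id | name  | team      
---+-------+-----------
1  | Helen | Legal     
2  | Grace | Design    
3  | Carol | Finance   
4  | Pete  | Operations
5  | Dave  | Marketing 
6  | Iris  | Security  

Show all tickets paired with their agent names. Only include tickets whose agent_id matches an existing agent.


INNER JOIN keeps only tickets rows whose agent_id matches an id in agents. Walk through each ticket:
  - ticket 1 (Broken link): agent_id=NULL, no match -> dropped
  - ticket 2 (Stale cache): agent_id=NULL, no match -> dropped
  - ticket 3 (Wrong total): agent_id=3 -> matches Carol
  - ticket 4 (Bad redirect): agent_id=1 -> matches Helen
  - ticket 5 (Slow page load): agent_id=6 -> matches Iris
So 2 of 5 rows are dropped.

SQL:
SELECT a.title, b.name AS agent
FROM tickets a
INNER JOIN agents b ON a.agent_id = b.id

Result:
title          | agent
---------------+------
Wrong total    | Carol
Bad redirect   | Helen
Slow page load | Iris 


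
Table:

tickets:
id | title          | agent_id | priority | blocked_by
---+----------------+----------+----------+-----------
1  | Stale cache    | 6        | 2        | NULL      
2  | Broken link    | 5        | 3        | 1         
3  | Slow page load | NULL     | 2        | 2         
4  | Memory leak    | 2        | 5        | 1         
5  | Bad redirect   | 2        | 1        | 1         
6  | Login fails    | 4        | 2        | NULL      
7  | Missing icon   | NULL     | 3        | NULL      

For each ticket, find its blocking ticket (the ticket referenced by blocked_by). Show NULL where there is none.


This is a self-join: tickets is joined to a second copy of itself, matching each row's blocked_by to another row's id. Use LEFT JOIN so rows with blocked_by=NULL are kept.
  - ticket 1 (Stale cache): blocked_by=NULL -> NULL
  - ticket 2 (Broken link): blocked_by=1 -> Stale cache
  - ticket 3 (Slow page load): blocked_by=2 -> Broken link
  - ticket 4 (Memory leak): blocked_by=1 -> Stale cache
  - ticket 5 (Bad redirect): blocked_by=1 -> Stale cache
  - ticket 6 (Login fails): blocked_by=NULL -> NULL
  - ticket 7 (Missing icon): blocked_by=NULL -> NULL

SQL:
SELECT a.title AS item, b.title AS blocked_by
FROM tickets a
LEFT JOIN tickets b ON a.blocked_by = b.id

Result:
item           | blocked_by 
---------------+------------
Stale cache    | NULL       
Broken link    | Stale cache
Slow page load | Broken link
Memory leak    | Stale cache
Bad redirect   | Stale cache
Login fails    | NULL       
Missing icon   | NULL       


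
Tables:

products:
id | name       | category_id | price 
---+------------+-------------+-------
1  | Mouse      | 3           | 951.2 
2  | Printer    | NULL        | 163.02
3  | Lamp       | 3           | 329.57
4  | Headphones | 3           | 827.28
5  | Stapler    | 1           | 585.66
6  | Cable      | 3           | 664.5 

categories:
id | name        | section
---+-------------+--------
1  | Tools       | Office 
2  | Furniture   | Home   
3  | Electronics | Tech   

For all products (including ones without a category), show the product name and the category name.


LEFT JOIN keeps every row from products (the left table); where category_id has no match in categories, the category columns become NULL. Walk through each product:
  - product 1 (Mouse): category_id=3 -> matches Electronics
  - product 2 (Printer): category_id=NULL, no match -> kept with NULL
  - product 3 (Lamp): category_id=3 -> matches Electronics
  - product 4 (Headphones): category_id=3 -> matches Electronics
  - product 5 (Stapler): category_id=1 -> matches Tools
  - product 6 (Cable): category_id=3 -> matches Electronics
All 6 rows appear; 1 has NULL category.

SQL:
SELECT a.name, b.name AS category
FROM products a
LEFT JOIN categories b ON a.category_id = b.id

Result:
name       | category   
-----------+------------
Mouse      | Electronics
Printer    | NULL       
Lamp       | Electronics
Headphones | Electronics
Stapler    | Tools      
Cable      | Electronics


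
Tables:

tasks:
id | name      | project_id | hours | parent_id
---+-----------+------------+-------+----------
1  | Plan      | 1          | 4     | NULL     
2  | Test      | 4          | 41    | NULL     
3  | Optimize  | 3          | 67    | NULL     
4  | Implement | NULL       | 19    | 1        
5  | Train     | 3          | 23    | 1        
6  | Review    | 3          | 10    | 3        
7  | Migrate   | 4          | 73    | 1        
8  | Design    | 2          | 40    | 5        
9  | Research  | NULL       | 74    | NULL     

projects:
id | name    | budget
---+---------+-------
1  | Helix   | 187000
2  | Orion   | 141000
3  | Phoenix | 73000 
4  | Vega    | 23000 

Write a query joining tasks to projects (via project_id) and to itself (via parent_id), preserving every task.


Two LEFT JOINs from the same base table tasks: one to projects via project_id, one to tasks itself via parent_id. Both are LEFT so every task is preserved.
Match against projects:
  - task 1 (Plan): project_id=1 -> matches Helix
  - task 2 (Test): project_id=4 -> matches Vega
  - task 3 (Optimize): project_id=3 -> matches Phoenix
  - task 4 (Implement): project_id=NULL, no match -> kept with NULL
  - task 5 (Train): project_id=3 -> matches Phoenix
  - task 6 (Review): project_id=3 -> matches Phoenix
  - task 7 (Migrate): project_id=4 -> matches Vega
  - task 8 (Design): project_id=2 -> matches Orion
  - task 9 (Research): project_id=NULL, no match -> kept with NULL
Match against tasks (self):
  - task 1 (Plan): parent_id=NULL -> NULL
  - task 2 (Test): parent_id=NULL -> NULL
  - task 3 (Optimize): parent_id=NULL -> NULL
  - task 4 (Implement): parent_id=1 -> Plan
  - task 5 (Train): parent_id=1 -> Plan
  - task 6 (Review): parent_id=3 -> Optimize
  - task 7 (Migrate): parent_id=1 -> Plan
  - task 8 (Design): parent_id=5 -> Train
  - task 9 (Research): parent_id=NULL -> NULL

SQL:
SELECT a.name, b.name AS project, c.name AS parent
FROM tasks a
LEFT JOIN projects b ON a.project_id = b.id
LEFT JOIN tasks c ON a.parent_id = c.id

Result:
name      | project | parent  
----------+---------+---------
Plan      | Helix   | NULL    
Test      | Vega    | NULL    
Optimize  | Phoenix | NULL    
Implement | NULL    | Plan    
Train     | Phoenix | Plan    
Review    | Phoenix | Optimize
Migrate   | Vega    | Plan    
Design    | Orion   | Train   
Research  | NULL    | NULL    
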